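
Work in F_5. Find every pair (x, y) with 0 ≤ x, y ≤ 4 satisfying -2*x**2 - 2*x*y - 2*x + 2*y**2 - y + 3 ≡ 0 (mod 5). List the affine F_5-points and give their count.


Affine F_5-points: ∅; count = 0.

For each of the 25 pairs (x, y) ∈ F_5², evaluate f(x, y) mod 5. Record the zeros.
  x = 0: [0↦3, 1↦4, 2↦4, 3↦3, 4↦1]  zeros at y ∈ ∅
  x = 1: [0↦4, 1↦3, 2↦1, 3↦3, 4↦4]  zeros at y ∈ ∅
  x = 2: [0↦1, 1↦3, 2↦4, 3↦4, 4↦3]  zeros at y ∈ ∅
  x = 3: [0↦4, 1↦4, 2↦3, 3↦1, 4↦3]  zeros at y ∈ ∅
  x = 4: [0↦3, 1↦1, 2↦3, 3↦4, 4↦4]  zeros at y ∈ ∅
Collecting zeros: affine points = ∅.
Total count |C(F_5)_aff| = 0.


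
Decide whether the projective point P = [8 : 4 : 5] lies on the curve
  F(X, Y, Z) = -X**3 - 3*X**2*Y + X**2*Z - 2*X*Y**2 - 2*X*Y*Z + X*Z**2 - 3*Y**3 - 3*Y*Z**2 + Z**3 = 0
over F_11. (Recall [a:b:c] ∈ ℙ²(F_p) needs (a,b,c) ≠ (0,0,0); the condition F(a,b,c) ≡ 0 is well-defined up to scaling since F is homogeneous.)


F(8,4,5) ≡ 2 (mod 11); P is NOT on the curve.

Evaluate F(8, 4, 5) term-by-term (mod 11).
  -X**3 ↦ -1·512·1·1 = -512
  -3*X**2*Y ↦ -3·64·4·1 = -768
  X**2*Z ↦ 1·64·1·5 = 320
  -2*X*Y**2 ↦ -2·8·16·1 = -256
  -2*X*Y*Z ↦ -2·8·4·5 = -320
  X*Z**2 ↦ 1·8·1·25 = 200
  -3*Y**3 ↦ -3·1·64·1 = -192
  -3*Y*Z**2 ↦ -3·1·4·25 = -300
  Z**3 ↦ 1·1·1·125 = 125
Sum: F(8, 4, 5) = (-512) + (-768) + (320) + (-256) + (-320) + (200) + (-192) + (-300) + (125) = -1703.
Reducing mod 11: -1703 ≡ 2 (mod 11).
Since F(a, b, c) ≡ 2 ≠ 0 (mod 11), P does NOT lie on the curve.


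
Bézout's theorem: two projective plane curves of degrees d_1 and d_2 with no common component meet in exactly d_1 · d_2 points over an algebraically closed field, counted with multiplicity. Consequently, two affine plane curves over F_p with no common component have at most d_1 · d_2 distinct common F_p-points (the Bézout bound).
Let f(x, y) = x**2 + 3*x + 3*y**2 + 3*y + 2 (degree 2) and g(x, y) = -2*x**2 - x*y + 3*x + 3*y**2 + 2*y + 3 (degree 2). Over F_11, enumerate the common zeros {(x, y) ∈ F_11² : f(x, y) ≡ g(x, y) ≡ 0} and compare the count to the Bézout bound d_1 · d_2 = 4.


Common zeros: {(9, 0)}; count = 1; Bézout bound = 4.

deg(f) = 2, deg(g) = 2, so Bézout bound = 4.
Scan x ∈ F_11. For each x, list the y ∈ F_11 with f(x, y) ≡ 0 and those with g(x, y) ≡ 0 (mod 11); the common zeros in that column are the intersection.
  x = 0: f ≡ 0 at y ∈ ∅; g ≡ 0 at y ∈ {5, 9}; common: ∅.
  x = 1: f ≡ 0 at y ∈ {4, 6}; g ≡ 0 at y ∈ ∅; common: ∅.
  x = 2: f ≡ 0 at y ∈ ∅; g ≡ 0 at y ∈ ∅; common: ∅.
  x = 3: f ≡ 0 at y ∈ {5}; g ≡ 0 at y ∈ ∅; common: ∅.
  x = 4: f ≡ 0 at y ∈ {3, 7}; g ≡ 0 at y ∈ ∅; common: ∅.
  x = 5: f ≡ 0 at y ∈ {5}; g ≡ 0 at y ∈ ∅; common: ∅.
  x = 6: f ≡ 0 at y ∈ ∅; g ≡ 0 at y ∈ {6, 10}; common: ∅.
  x = 7: f ≡ 0 at y ∈ {4, 6}; g ≡ 0 at y ∈ {10}; common: ∅.
  x = 8: f ≡ 0 at y ∈ ∅; g ≡ 0 at y ∈ {4, 9}; common: ∅.
  x = 9: f ≡ 0 at y ∈ {0, 10}; g ≡ 0 at y ∈ {0, 6}; common: {0}.
  x = 10: f ≡ 0 at y ∈ {0, 10}; g ≡ 0 at y ∈ {5}; common: ∅.
Collecting: common zeros = {(9, 0)}, so the count is 1.
Comparison with the Bézout bound: 1 ≤ 4 = deg(f)·deg(g), as expected for curves with no common component (the affine F_11-count falls short of the bound because intersections may lie at infinity, over extension fields, or carry multiplicity).


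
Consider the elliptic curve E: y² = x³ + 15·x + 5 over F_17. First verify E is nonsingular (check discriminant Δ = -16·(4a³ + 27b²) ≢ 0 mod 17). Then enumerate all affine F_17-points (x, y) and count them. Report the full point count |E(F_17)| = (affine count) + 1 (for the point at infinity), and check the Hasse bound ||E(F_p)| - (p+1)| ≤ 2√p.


Affine points = {(1, 2), (1, 15), (2, 3), (2, 14), (3, 3), (3, 14), (5, 1), (5, 16), (8, 5), (8, 12), (9, 6), (9, 11), (10, 4), (10, 13), (12, 3), (12, 14), (13, 0), (14, 1), (14, 16), (15, 1), (15, 16)}; affine count = 21; |E(F_17)| = 22.

Discriminant check: Δ ∝ 4a³ + 27b² = 4·15³ + 27·5² = 4·3375 + 27·25 ≡ 14 (mod 17). Nonzero ⇒ E is nonsingular.
For each x ∈ F_17, compute rhs = x³ + 15·x + 5 mod 17, then count y ∈ F_17 with y² ≡ rhs.
  x = 0: rhs = 5, matching y values: none (0 points).
  x = 1: rhs = 4, matching y values: 2, 15 (2 points).
  x = 2: rhs = 9, matching y values: 3, 14 (2 points).
  x = 3: rhs = 9, matching y values: 3, 14 (2 points).
  x = 4: rhs = 10, matching y values: none (0 points).
  x = 5: rhs = 1, matching y values: 1, 16 (2 points).
  x = 6: rhs = 5, matching y values: none (0 points).
  x = 7: rhs = 11, matching y values: none (0 points).
  x = 8: rhs = 8, matching y values: 5, 12 (2 points).
  x = 9: rhs = 2, matching y values: 6, 11 (2 points).
  x = 10: rhs = 16, matching y values: 4, 13 (2 points).
  x = 11: rhs = 5, matching y values: none (0 points).
  x = 12: rhs = 9, matching y values: 3, 14 (2 points).
  x = 13: rhs = 0, matching y values: 0 (1 points).
  x = 14: rhs = 1, matching y values: 1, 16 (2 points).
  x = 15: rhs = 1, matching y values: 1, 16 (2 points).
  x = 16: rhs = 6, matching y values: none (0 points).
Total affine count: 21.
Full point count |E(F_17)| = 21 + 1 = 22.
Hasse bound: |22 − (17+1)| = |4| = 4 ≤ 2√17 ≈ 8.2462 ✓.


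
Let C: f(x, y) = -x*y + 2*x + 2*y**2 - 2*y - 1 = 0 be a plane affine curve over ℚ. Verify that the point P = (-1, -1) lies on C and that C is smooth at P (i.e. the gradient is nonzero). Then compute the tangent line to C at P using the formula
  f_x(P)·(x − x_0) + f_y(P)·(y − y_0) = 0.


Tangent line at P: 3*x - 5*y - 2 = 0.

Step 1: f(-1, -1) = 0, so P lies on C.
Step 2: partial derivatives
  f_x(x, y) = 2 - y, f_y(x, y) = -x + 4*y - 2.
  f_x(P) = 3, f_y(P) = -5 (gradient nonzero, so P is smooth).
Step 3: tangent line at P: 3·(x − -1) + -5·(y − -1) = 0.
Expanding: 3*x - 5*y - 2 = 0.


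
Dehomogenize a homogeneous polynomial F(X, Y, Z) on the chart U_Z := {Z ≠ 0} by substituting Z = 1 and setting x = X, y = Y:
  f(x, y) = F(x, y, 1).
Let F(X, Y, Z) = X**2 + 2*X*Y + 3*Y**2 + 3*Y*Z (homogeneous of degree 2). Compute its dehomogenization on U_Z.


f(x, y) = x**2 + 2*x*y + 3*y**2 + 3*y

On U_Z we set Z = 1. Each monomial c·X^i·Y^j·Z^k in F becomes c·x^i·y^j·1^k = c·x^i·y^j.
Substituting Z = 1: F(X, Y, 1) = x**2 + 2*x*y + 3*y**2 + 3*y.
Note: deg(f) ≤ deg(F) = 2; strict inequality happens when F is divisible by Z (lost terms).


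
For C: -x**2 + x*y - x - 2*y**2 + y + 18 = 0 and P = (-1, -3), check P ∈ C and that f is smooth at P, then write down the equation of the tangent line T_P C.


Tangent line at P: -2*x + 12*y + 34 = 0.

Step 1: f(-1, -3) = 0, so P lies on C.
Step 2: partial derivatives
  f_x(x, y) = -2*x + y - 1, f_y(x, y) = x - 4*y + 1.
  f_x(P) = -2, f_y(P) = 12 (gradient nonzero, so P is smooth).
Step 3: tangent line at P: -2·(x − -1) + 12·(y − -3) = 0.
Expanding: -2*x + 12*y + 34 = 0.


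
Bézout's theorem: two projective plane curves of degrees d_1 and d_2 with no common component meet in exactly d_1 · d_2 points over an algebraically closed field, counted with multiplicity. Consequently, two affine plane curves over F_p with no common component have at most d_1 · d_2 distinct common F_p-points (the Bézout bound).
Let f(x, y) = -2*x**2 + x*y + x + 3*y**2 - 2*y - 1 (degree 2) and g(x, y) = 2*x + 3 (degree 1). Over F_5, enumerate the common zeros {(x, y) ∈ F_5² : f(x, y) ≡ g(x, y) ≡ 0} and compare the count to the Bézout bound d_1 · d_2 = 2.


Common zeros: {(1, 1)}; count = 1; Bézout bound = 2.

deg(f) = 2, deg(g) = 1, so Bézout bound = 2.
Scan x ∈ F_5. For each x, list the y ∈ F_5 with f(x, y) ≡ 0 and those with g(x, y) ≡ 0 (mod 5); the common zeros in that column are the intersection.
  x = 0: f ≡ 0 at y ∈ {1, 3}; g ≡ 0 at y ∈ ∅; common: ∅.
  x = 1: f ≡ 0 at y ∈ {1}; g ≡ 0 at y ∈ {0, 1, 2, 3, 4}; common: {1}.
  x = 2: f ≡ 0 at y ∈ {2, 3}; g ≡ 0 at y ∈ ∅; common: ∅.
  x = 3: f ≡ 0 at y ∈ ∅; g ≡ 0 at y ∈ ∅; common: ∅.
  x = 4: f ≡ 0 at y ∈ ∅; g ≡ 0 at y ∈ ∅; common: ∅.
Collecting: common zeros = {(1, 1)}, so the count is 1.
Comparison with the Bézout bound: 1 ≤ 2 = deg(f)·deg(g), as expected for curves with no common component (the affine F_5-count falls short of the bound because intersections may lie at infinity, over extension fields, or carry multiplicity).


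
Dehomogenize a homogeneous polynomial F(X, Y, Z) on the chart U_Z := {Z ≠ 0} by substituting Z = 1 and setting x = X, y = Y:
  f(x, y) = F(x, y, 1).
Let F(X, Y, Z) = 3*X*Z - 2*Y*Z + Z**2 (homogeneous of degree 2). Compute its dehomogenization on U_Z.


f(x, y) = 3*x - 2*y + 1

On U_Z we set Z = 1. Each monomial c·X^i·Y^j·Z^k in F becomes c·x^i·y^j·1^k = c·x^i·y^j.
Substituting Z = 1: F(X, Y, 1) = 3*x - 2*y + 1.
Note: deg(f) ≤ deg(F) = 2; strict inequality happens when F is divisible by Z (lost terms).


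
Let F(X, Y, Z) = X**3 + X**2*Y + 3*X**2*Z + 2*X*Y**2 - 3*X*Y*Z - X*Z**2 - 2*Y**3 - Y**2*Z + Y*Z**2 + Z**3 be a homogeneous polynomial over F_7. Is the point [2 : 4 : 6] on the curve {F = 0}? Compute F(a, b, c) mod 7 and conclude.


F(2,4,6) ≡ 3 (mod 7); P is NOT on the curve.

Evaluate F(2, 4, 6) term-by-term (mod 7).
  X**3 ↦ 1·8·1·1 = 8
  X**2*Y ↦ 1·4·4·1 = 16
  3*X**2*Z ↦ 3·4·1·6 = 72
  2*X*Y**2 ↦ 2·2·16·1 = 64
  -3*X*Y*Z ↦ -3·2·4·6 = -144
  -X*Z**2 ↦ -1·2·1·36 = -72
  -2*Y**3 ↦ -2·1·64·1 = -128
  -Y**2*Z ↦ -1·1·16·6 = -96
  Y*Z**2 ↦ 1·1·4·36 = 144
  Z**3 ↦ 1·1·1·216 = 216
Sum: F(2, 4, 6) = (8) + (16) + (72) + (64) + (-144) + (-72) + (-128) + (-96) + (144) + (216) = 80.
Reducing mod 7: 80 ≡ 3 (mod 7).
Since F(a, b, c) ≡ 3 ≠ 0 (mod 7), P does NOT lie on the curve.


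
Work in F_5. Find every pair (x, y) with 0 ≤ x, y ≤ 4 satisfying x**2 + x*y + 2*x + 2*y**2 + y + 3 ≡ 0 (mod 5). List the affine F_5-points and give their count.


Affine F_5-points: {(1, 1), (1, 3), (2, 2), (2, 4), (4, 2), (4, 3)}; count = 6.

For each of the 25 pairs (x, y) ∈ F_5², evaluate f(x, y) mod 5. Record the zeros.
  x = 0: [0↦3, 1↦1, 2↦3, 3↦4, 4↦4]  zeros at y ∈ ∅
  x = 1: [0↦1, 1↦0, 2↦3, 3↦0, 4↦1]  zeros at y ∈ {1, 3}
  x = 2: [0↦1, 1↦1, 2↦0, 3↦3, 4↦0]  zeros at y ∈ {2, 4}
  x = 3: [0↦3, 1↦4, 2↦4, 3↦3, 4↦1]  zeros at y ∈ ∅
  x = 4: [0↦2, 1↦4, 2↦0, 3↦0, 4↦4]  zeros at y ∈ {2, 3}
Collecting zeros: affine points = {(1, 1), (1, 3), (2, 2), (2, 4), (4, 2), (4, 3)}.
Total count |C(F_5)_aff| = 6.


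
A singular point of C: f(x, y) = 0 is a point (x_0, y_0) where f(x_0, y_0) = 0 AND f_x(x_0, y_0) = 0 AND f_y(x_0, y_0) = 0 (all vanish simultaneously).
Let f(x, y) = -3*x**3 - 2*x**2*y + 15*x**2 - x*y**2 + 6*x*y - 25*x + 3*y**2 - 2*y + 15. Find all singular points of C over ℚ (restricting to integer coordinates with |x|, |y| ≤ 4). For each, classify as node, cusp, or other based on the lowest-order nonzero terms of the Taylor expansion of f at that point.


Singular points: {(2, -1)}; classification: node.

Compute partial derivatives:
  f_x = -9*x**2 - 4*x*y + 30*x - y**2 + 6*y - 25.
  f_y = -2*x**2 - 2*x*y + 6*x + 6*y - 2.
Scan x_0 ∈ {−4, ..., 4}. For each x_0, f_y(x_0, y) is a polynomial in y; find its integer roots y ∈ {−4, ..., 4}, then test f_x and f at those candidates.
  x = -4: f_y(-4, y) = 14*y - 58; no integer root y with |y| ≤ 4.
  x = -3: f_y(-3, y) = 12*y - 38; no integer root y with |y| ≤ 4.
  x = -2: f_y(-2, y) = 10*y - 22; no integer root y with |y| ≤ 4.
  x = -1: f_y(-1, y) = 8*y - 10; no integer root y with |y| ≤ 4.
  x = 0: f_y(0, y) = 6*y - 2; no integer root y with |y| ≤ 4.
  x = 1: f_y(1, y) = 4*y + 2; no integer root y with |y| ≤ 4.
  x = 2: f_y(2, y) = 2*y + 2; vanishes at y ∈ {-1}. (2, -1): f_x = 0, f = 0 — SINGULAR.
  x = 3: f_y(3, y) = -2; no integer root y with |y| ≤ 4.
  x = 4: f_y(4, y) = -2*y - 10; no integer root y with |y| ≤ 4.
Only singular point on the grid: (2, -1).
Classify: substitute x = 2 + u, y = -1 + v and expand: f = -3*u**3 - 2*u**2*v - u**2 - u*v**2 + v**2.
No constant or linear terms (consistent with a singular point). Quadratic part: -u**2 + v**2. Cubic part: -3*u**3 - 2*u**2*v - u*v**2.
The quadratic part v**2 - u**2 = (v − u)(v + u) splits into two distinct linear factors, so there are two distinct tangent lines y − -1 = ±(x − 2) — this is a node (ordinary double point).
Classification: node.


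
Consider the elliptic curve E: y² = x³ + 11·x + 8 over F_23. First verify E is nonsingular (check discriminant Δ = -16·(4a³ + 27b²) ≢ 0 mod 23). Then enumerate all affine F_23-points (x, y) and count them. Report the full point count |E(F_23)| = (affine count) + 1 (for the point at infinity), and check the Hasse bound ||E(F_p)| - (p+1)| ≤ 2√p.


Affine points = {(0, 10), (0, 13), (4, 1), (4, 22), (5, 2), (5, 21), (9, 10), (9, 13), (13, 5), (13, 18), (14, 10), (14, 13), (15, 11), (15, 12), (16, 5), (16, 18), (17, 5), (17, 18), (18, 9), (18, 14), (21, 1), (21, 22)}; affine count = 22; |E(F_23)| = 23.

Discriminant check: Δ ∝ 4a³ + 27b² = 4·11³ + 27·8² = 4·1331 + 27·64 ≡ 14 (mod 23). Nonzero ⇒ E is nonsingular.
For each x ∈ F_23, compute rhs = x³ + 11·x + 8 mod 23, then count y ∈ F_23 with y² ≡ rhs.
  x = 0: rhs = 8, matching y values: 10, 13 (2 points).
  x = 1: rhs = 20, matching y values: none (0 points).
  x = 2: rhs = 15, matching y values: none (0 points).
  x = 3: rhs = 22, matching y values: none (0 points).
  x = 4: rhs = 1, matching y values: 1, 22 (2 points).
  x = 5: rhs = 4, matching y values: 2, 21 (2 points).
  x = 6: rhs = 14, matching y values: none (0 points).
  x = 7: rhs = 14, matching y values: none (0 points).
  x = 8: rhs = 10, matching y values: none (0 points).
  x = 9: rhs = 8, matching y values: 10, 13 (2 points).
  x = 10: rhs = 14, matching y values: none (0 points).
  x = 11: rhs = 11, matching y values: none (0 points).
  x = 12: rhs = 5, matching y values: none (0 points).
  x = 13: rhs = 2, matching y values: 5, 18 (2 points).
  x = 14: rhs = 8, matching y values: 10, 13 (2 points).
  x = 15: rhs = 6, matching y values: 11, 12 (2 points).
  x = 16: rhs = 2, matching y values: 5, 18 (2 points).
  x = 17: rhs = 2, matching y values: 5, 18 (2 points).
  x = 18: rhs = 12, matching y values: 9, 14 (2 points).
  x = 19: rhs = 15, matching y values: none (0 points).
  x = 20: rhs = 17, matching y values: none (0 points).
  x = 21: rhs = 1, matching y values: 1, 22 (2 points).
  x = 22: rhs = 19, matching y values: none (0 points).
Total affine count: 22.
Full point count |E(F_23)| = 22 + 1 = 23.
Hasse bound: |23 − (23+1)| = |-1| = 1 ≤ 2√23 ≈ 9.5917 ✓.


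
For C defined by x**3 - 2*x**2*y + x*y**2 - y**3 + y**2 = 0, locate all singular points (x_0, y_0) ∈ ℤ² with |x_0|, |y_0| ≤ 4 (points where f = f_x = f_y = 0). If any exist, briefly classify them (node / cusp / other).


Singular points: {(0, 0)}; classification: cusp.

Compute partial derivatives:
  f_x = 3*x**2 - 4*x*y + y**2.
  f_y = -2*x**2 + 2*x*y - 3*y**2 + 2*y.
Scan x_0 ∈ {−4, ..., 4}. For each x_0, f_y(x_0, y) is a polynomial in y; find its integer roots y ∈ {−4, ..., 4}, then test f_x and f at those candidates.
  x = -4: f_y(-4, y) = -3*y**2 - 6*y - 32; no integer root y with |y| ≤ 4.
  x = -3: f_y(-3, y) = -3*y**2 - 4*y - 18; no integer root y with |y| ≤ 4.
  x = -2: f_y(-2, y) = -3*y**2 - 2*y - 8; no integer root y with |y| ≤ 4.
  x = -1: f_y(-1, y) = -3*y**2 - 2; no integer root y with |y| ≤ 4.
  x = 0: f_y(0, y) = -3*y**2 + 2*y; vanishes at y ∈ {0}. (0, 0): f_x = 0, f = 0 — SINGULAR.
  x = 1: f_y(1, y) = -3*y**2 + 4*y - 2; no integer root y with |y| ≤ 4.
  x = 2: f_y(2, y) = -3*y**2 + 6*y - 8; no integer root y with |y| ≤ 4.
  x = 3: f_y(3, y) = -3*y**2 + 8*y - 18; no integer root y with |y| ≤ 4.
  x = 4: f_y(4, y) = -3*y**2 + 10*y - 32; no integer root y with |y| ≤ 4.
Only singular point on the grid: (0, 0).
Classify: substitute x = 0 + u, y = 0 + v and expand: f = u**3 - 2*u**2*v + u*v**2 - v**3 + v**2.
No constant or linear terms (consistent with a singular point). Quadratic part: v**2. Cubic part: u**3 - 2*u**2*v + u*v**2 - v**3.
The quadratic part v**2 is a perfect square, so there is a single (double) tangent line v = 0, i.e. y = 0. Restricting the cubic part to that line (v = 0) leaves u**3 ≠ 0, so f is not divisible by v and the branch is v² ≈ -u**3 to lowest order — this is a cusp.
Classification: cusp.


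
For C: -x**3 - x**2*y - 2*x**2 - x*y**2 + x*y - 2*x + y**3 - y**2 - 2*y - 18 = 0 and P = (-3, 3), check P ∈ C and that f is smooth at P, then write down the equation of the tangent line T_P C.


Tangent line at P: -5*x + 25*y - 90 = 0.

Step 1: f(-3, 3) = 0, so P lies on C.
Step 2: partial derivatives
  f_x(x, y) = -3*x**2 - 2*x*y - 4*x - y**2 + y - 2, f_y(x, y) = -x**2 - 2*x*y + x + 3*y**2 - 2*y - 2.
  f_x(P) = -5, f_y(P) = 25 (gradient nonzero, so P is smooth).
Step 3: tangent line at P: -5·(x − -3) + 25·(y − 3) = 0.
Expanding: -5*x + 25*y - 90 = 0.


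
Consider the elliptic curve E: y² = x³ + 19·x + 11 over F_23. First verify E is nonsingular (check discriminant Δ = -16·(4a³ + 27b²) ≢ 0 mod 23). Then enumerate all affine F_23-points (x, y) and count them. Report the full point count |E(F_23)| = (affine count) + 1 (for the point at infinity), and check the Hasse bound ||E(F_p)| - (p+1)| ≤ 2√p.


Affine points = {(1, 10), (1, 13), (3, 7), (3, 16), (4, 6), (4, 17), (5, 1), (5, 22), (7, 2), (7, 21), (8, 10), (8, 13), (12, 9), (12, 14), (14, 10), (14, 13), (16, 8), (16, 15), (17, 7), (17, 16), (19, 3), (19, 20)}; affine count = 22; |E(F_23)| = 23.

Discriminant check: Δ ∝ 4a³ + 27b² = 4·19³ + 27·11² = 4·6859 + 27·121 ≡ 21 (mod 23). Nonzero ⇒ E is nonsingular.
For each x ∈ F_23, compute rhs = x³ + 19·x + 11 mod 23, then count y ∈ F_23 with y² ≡ rhs.
  x = 0: rhs = 11, matching y values: none (0 points).
  x = 1: rhs = 8, matching y values: 10, 13 (2 points).
  x = 2: rhs = 11, matching y values: none (0 points).
  x = 3: rhs = 3, matching y values: 7, 16 (2 points).
  x = 4: rhs = 13, matching y values: 6, 17 (2 points).
  x = 5: rhs = 1, matching y values: 1, 22 (2 points).
  x = 6: rhs = 19, matching y values: none (0 points).
  x = 7: rhs = 4, matching y values: 2, 21 (2 points).
  x = 8: rhs = 8, matching y values: 10, 13 (2 points).
  x = 9: rhs = 14, matching y values: none (0 points).
  x = 10: rhs = 5, matching y values: none (0 points).
  x = 11: rhs = 10, matching y values: none (0 points).
  x = 12: rhs = 12, matching y values: 9, 14 (2 points).
  x = 13: rhs = 17, matching y values: none (0 points).
  x = 14: rhs = 8, matching y values: 10, 13 (2 points).
  x = 15: rhs = 14, matching y values: none (0 points).
  x = 16: rhs = 18, matching y values: 8, 15 (2 points).
  x = 17: rhs = 3, matching y values: 7, 16 (2 points).
  x = 18: rhs = 21, matching y values: none (0 points).
  x = 19: rhs = 9, matching y values: 3, 20 (2 points).
  x = 20: rhs = 19, matching y values: none (0 points).
  x = 21: rhs = 11, matching y values: none (0 points).
  x = 22: rhs = 14, matching y values: none (0 points).
Total affine count: 22.
Full point count |E(F_23)| = 22 + 1 = 23.
Hasse bound: |23 − (23+1)| = |-1| = 1 ≤ 2√23 ≈ 9.5917 ✓.


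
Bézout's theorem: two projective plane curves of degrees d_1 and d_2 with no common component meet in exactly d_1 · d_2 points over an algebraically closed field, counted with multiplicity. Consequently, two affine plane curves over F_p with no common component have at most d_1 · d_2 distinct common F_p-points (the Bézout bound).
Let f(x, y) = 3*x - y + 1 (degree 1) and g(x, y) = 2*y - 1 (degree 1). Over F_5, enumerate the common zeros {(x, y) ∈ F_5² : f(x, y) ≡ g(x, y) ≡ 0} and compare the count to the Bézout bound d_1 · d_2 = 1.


Common zeros: {(4, 3)}; count = 1; Bézout bound = 1.

deg(f) = 1, deg(g) = 1, so Bézout bound = 1.
Scan x ∈ F_5. For each x, list the y ∈ F_5 with f(x, y) ≡ 0 and those with g(x, y) ≡ 0 (mod 5); the common zeros in that column are the intersection.
  x = 0: f ≡ 0 at y ∈ {1}; g ≡ 0 at y ∈ {3}; common: ∅.
  x = 1: f ≡ 0 at y ∈ {4}; g ≡ 0 at y ∈ {3}; common: ∅.
  x = 2: f ≡ 0 at y ∈ {2}; g ≡ 0 at y ∈ {3}; common: ∅.
  x = 3: f ≡ 0 at y ∈ {0}; g ≡ 0 at y ∈ {3}; common: ∅.
  x = 4: f ≡ 0 at y ∈ {3}; g ≡ 0 at y ∈ {3}; common: {3}.
Collecting: common zeros = {(4, 3)}, so the count is 1.
Comparison with the Bézout bound: 1 ≤ 1 = deg(f)·deg(g), as expected for curves with no common component (the bound is attained).


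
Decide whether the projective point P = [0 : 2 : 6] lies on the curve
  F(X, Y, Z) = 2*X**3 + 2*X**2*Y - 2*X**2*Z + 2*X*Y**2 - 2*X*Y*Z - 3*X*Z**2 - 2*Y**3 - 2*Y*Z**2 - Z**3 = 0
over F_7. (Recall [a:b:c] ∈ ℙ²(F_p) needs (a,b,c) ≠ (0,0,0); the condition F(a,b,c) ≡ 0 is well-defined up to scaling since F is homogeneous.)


F(0,2,6) ≡ 2 (mod 7); P is NOT on the curve.

Evaluate F(0, 2, 6) term-by-term (mod 7).
  2*X**3 ↦ 2·0·1·1 = 0
  2*X**2*Y ↦ 2·0·2·1 = 0
  -2*X**2*Z ↦ -2·0·1·6 = 0
  2*X*Y**2 ↦ 2·0·4·1 = 0
  -2*X*Y*Z ↦ -2·0·2·6 = 0
  -3*X*Z**2 ↦ -3·0·1·36 = 0
  -2*Y**3 ↦ -2·1·8·1 = -16
  -2*Y*Z**2 ↦ -2·1·2·36 = -144
  -Z**3 ↦ -1·1·1·216 = -216
Sum: F(0, 2, 6) = (0) + (0) + (0) + (0) + (0) + (0) + (-16) + (-144) + (-216) = -376.
Reducing mod 7: -376 ≡ 2 (mod 7).
Since F(a, b, c) ≡ 2 ≠ 0 (mod 7), P does NOT lie on the curve.


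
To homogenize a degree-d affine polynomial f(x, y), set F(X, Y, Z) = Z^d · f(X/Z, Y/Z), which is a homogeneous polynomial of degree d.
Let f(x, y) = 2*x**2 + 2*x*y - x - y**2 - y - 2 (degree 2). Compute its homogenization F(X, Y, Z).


F(X, Y, Z) = 2*X**2 + 2*X*Y - X*Z - Y**2 - Y*Z - 2*Z**2

deg(f) = 2.
Substitute x = X/Z, y = Y/Z into f, then multiply by Z^2.
  monomial 2·x^2·y^0 ↦ 2·X^2·Y^0·Z^0.
  monomial 2·x^1·y^1 ↦ 2·X^1·Y^1·Z^0.
  monomial -1·x^1·y^0 ↦ -1·X^1·Y^0·Z^1.
  monomial -1·x^0·y^2 ↦ -1·X^0·Y^2·Z^0.
  monomial -1·x^0·y^1 ↦ -1·X^0·Y^1·Z^1.
  monomial -2·x^0·y^0 ↦ -2·X^0·Y^0·Z^2.
Collecting: F(X, Y, Z) = 2*X**2 + 2*X*Y - X*Z - Y**2 - Y*Z - 2*Z**2.


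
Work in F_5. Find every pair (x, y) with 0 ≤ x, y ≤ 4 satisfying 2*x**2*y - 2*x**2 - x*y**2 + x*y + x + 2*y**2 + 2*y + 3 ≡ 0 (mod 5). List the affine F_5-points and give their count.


Affine F_5-points: {(0, 2), (2, 4), (3, 1), (3, 2), (4, 0), (4, 4)}; count = 6.

For each of the 25 pairs (x, y) ∈ F_5², evaluate f(x, y) mod 5. Record the zeros.
  x = 0: [0↦3, 1↦2, 2↦0, 3↦2, 4↦3]  zeros at y ∈ {2}
  x = 1: [0↦2, 1↦3, 2↦1, 3↦1, 4↦3]  zeros at y ∈ ∅
  x = 2: [0↦2, 1↦4, 2↦1, 3↦3, 4↦0]  zeros at y ∈ {4}
  x = 3: [0↦3, 1↦0, 2↦0, 3↦3, 4↦4]  zeros at y ∈ {1, 2}
  x = 4: [0↦0, 1↦1, 2↦3, 3↦1, 4↦0]  zeros at y ∈ {0, 4}
Collecting zeros: affine points = {(0, 2), (2, 4), (3, 1), (3, 2), (4, 0), (4, 4)}.
Total count |C(F_5)_aff| = 6.


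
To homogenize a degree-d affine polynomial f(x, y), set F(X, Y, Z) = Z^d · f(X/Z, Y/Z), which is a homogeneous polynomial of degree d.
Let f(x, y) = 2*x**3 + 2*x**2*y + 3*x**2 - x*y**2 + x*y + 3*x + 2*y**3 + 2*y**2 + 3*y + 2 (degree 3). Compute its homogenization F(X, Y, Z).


F(X, Y, Z) = 2*X**3 + 2*X**2*Y + 3*X**2*Z - X*Y**2 + X*Y*Z + 3*X*Z**2 + 2*Y**3 + 2*Y**2*Z + 3*Y*Z**2 + 2*Z**3

deg(f) = 3.
Substitute x = X/Z, y = Y/Z into f, then multiply by Z^3.
  monomial 2·x^3·y^0 ↦ 2·X^3·Y^0·Z^0.
  monomial 2·x^2·y^1 ↦ 2·X^2·Y^1·Z^0.
  monomial 3·x^2·y^0 ↦ 3·X^2·Y^0·Z^1.
  monomial -1·x^1·y^2 ↦ -1·X^1·Y^2·Z^0.
  monomial 1·x^1·y^1 ↦ 1·X^1·Y^1·Z^1.
  monomial 3·x^1·y^0 ↦ 3·X^1·Y^0·Z^2.
  monomial 2·x^0·y^3 ↦ 2·X^0·Y^3·Z^0.
  monomial 2·x^0·y^2 ↦ 2·X^0·Y^2·Z^1.
  monomial 3·x^0·y^1 ↦ 3·X^0·Y^1·Z^2.
  monomial 2·x^0·y^0 ↦ 2·X^0·Y^0·Z^3.
Collecting: F(X, Y, Z) = 2*X**3 + 2*X**2*Y + 3*X**2*Z - X*Y**2 + X*Y*Z + 3*X*Z**2 + 2*Y**3 + 2*Y**2*Z + 3*Y*Z**2 + 2*Z**3.


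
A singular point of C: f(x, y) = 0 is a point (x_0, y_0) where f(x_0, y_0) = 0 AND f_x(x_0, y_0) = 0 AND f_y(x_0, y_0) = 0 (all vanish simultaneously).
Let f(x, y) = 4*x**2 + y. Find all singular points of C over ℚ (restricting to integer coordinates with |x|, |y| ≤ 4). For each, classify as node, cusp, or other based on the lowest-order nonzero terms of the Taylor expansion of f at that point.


No singular points in the scanned grid; C is smooth there.

Compute partial derivatives:
  f_x = 8*x.
  f_y = 1.
f_y = 1 is a nonzero constant, so f_y never vanishes: no point (x, y) can satisfy f = f_x = f_y = 0. In particular no (x, y) ∈ {−4, ..., 4}² is singular; the curve is smooth.


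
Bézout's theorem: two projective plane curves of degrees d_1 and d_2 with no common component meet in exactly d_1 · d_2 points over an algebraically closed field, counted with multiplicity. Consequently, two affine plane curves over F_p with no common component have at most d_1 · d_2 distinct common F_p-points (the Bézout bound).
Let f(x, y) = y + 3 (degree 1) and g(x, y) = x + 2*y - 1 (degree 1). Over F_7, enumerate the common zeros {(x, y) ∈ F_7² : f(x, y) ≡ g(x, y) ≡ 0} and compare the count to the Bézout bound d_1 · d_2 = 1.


Common zeros: {(0, 4)}; count = 1; Bézout bound = 1.

deg(f) = 1, deg(g) = 1, so Bézout bound = 1.
Scan x ∈ F_7. For each x, list the y ∈ F_7 with f(x, y) ≡ 0 and those with g(x, y) ≡ 0 (mod 7); the common zeros in that column are the intersection.
  x = 0: f ≡ 0 at y ∈ {4}; g ≡ 0 at y ∈ {4}; common: {4}.
  x = 1: f ≡ 0 at y ∈ {4}; g ≡ 0 at y ∈ {0}; common: ∅.
  x = 2: f ≡ 0 at y ∈ {4}; g ≡ 0 at y ∈ {3}; common: ∅.
  x = 3: f ≡ 0 at y ∈ {4}; g ≡ 0 at y ∈ {6}; common: ∅.
  x = 4: f ≡ 0 at y ∈ {4}; g ≡ 0 at y ∈ {2}; common: ∅.
  x = 5: f ≡ 0 at y ∈ {4}; g ≡ 0 at y ∈ {5}; common: ∅.
  x = 6: f ≡ 0 at y ∈ {4}; g ≡ 0 at y ∈ {1}; common: ∅.
Collecting: common zeros = {(0, 4)}, so the count is 1.
Comparison with the Bézout bound: 1 ≤ 1 = deg(f)·deg(g), as expected for curves with no common component (the bound is attained).


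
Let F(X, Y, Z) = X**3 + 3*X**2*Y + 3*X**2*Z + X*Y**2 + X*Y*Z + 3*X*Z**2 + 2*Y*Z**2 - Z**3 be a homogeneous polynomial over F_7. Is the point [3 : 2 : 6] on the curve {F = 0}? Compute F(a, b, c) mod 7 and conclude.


F(3,2,6) ≡ 4 (mod 7); P is NOT on the curve.

Evaluate F(3, 2, 6) term-by-term (mod 7).
  X**3 ↦ 1·27·1·1 = 27
  3*X**2*Y ↦ 3·9·2·1 = 54
  3*X**2*Z ↦ 3·9·1·6 = 162
  X*Y**2 ↦ 1·3·4·1 = 12
  X*Y*Z ↦ 1·3·2·6 = 36
  3*X*Z**2 ↦ 3·3·1·36 = 324
  2*Y*Z**2 ↦ 2·1·2·36 = 144
  -Z**3 ↦ -1·1·1·216 = -216
Sum: F(3, 2, 6) = (27) + (54) + (162) + (12) + (36) + (324) + (144) + (-216) = 543.
Reducing mod 7: 543 ≡ 4 (mod 7).
Since F(a, b, c) ≡ 4 ≠ 0 (mod 7), P does NOT lie on the curve.


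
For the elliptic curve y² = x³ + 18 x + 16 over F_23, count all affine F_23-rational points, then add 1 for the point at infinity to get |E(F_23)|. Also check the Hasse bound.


Affine points = {(0, 4), (0, 19), (1, 9), (1, 14), (5, 1), (5, 22), (6, 8), (6, 15), (7, 5), (7, 18), (10, 0), (11, 2), (11, 21), (13, 3), (13, 20), (15, 2), (15, 21), (18, 10), (18, 13), (19, 8), (19, 15), (20, 2), (20, 21), (21, 8), (21, 15)}; affine count = 25; |E(F_23)| = 26.

Discriminant check: Δ ∝ 4a³ + 27b² = 4·18³ + 27·16² = 4·5832 + 27·256 ≡ 18 (mod 23). Nonzero ⇒ E is nonsingular.
For each x ∈ F_23, compute rhs = x³ + 18·x + 16 mod 23, then count y ∈ F_23 with y² ≡ rhs.
  x = 0: rhs = 16, matching y values: 4, 19 (2 points).
  x = 1: rhs = 12, matching y values: 9, 14 (2 points).
  x = 2: rhs = 14, matching y values: none (0 points).
  x = 3: rhs = 5, matching y values: none (0 points).
  x = 4: rhs = 14, matching y values: none (0 points).
  x = 5: rhs = 1, matching y values: 1, 22 (2 points).
  x = 6: rhs = 18, matching y values: 8, 15 (2 points).
  x = 7: rhs = 2, matching y values: 5, 18 (2 points).
  x = 8: rhs = 5, matching y values: none (0 points).
  x = 9: rhs = 10, matching y values: none (0 points).
  x = 10: rhs = 0, matching y values: 0 (1 points).
  x = 11: rhs = 4, matching y values: 2, 21 (2 points).
  x = 12: rhs = 5, matching y values: none (0 points).
  x = 13: rhs = 9, matching y values: 3, 20 (2 points).
  x = 14: rhs = 22, matching y values: none (0 points).
  x = 15: rhs = 4, matching y values: 2, 21 (2 points).
  x = 16: rhs = 7, matching y values: none (0 points).
  x = 17: rhs = 14, matching y values: none (0 points).
  x = 18: rhs = 8, matching y values: 10, 13 (2 points).
  x = 19: rhs = 18, matching y values: 8, 15 (2 points).
  x = 20: rhs = 4, matching y values: 2, 21 (2 points).
  x = 21: rhs = 18, matching y values: 8, 15 (2 points).
  x = 22: rhs = 20, matching y values: none (0 points).
Total affine count: 25.
Full point count |E(F_23)| = 25 + 1 = 26.
Hasse bound: |26 − (23+1)| = |2| = 2 ≤ 2√23 ≈ 9.5917 ✓.


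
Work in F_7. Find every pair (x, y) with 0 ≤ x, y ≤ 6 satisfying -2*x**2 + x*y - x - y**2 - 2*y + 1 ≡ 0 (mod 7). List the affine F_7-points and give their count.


Affine F_7-points: {(0, 2), (0, 3), (1, 3), (4, 0), (4, 2), (6, 0), (6, 4)}; count = 7.

For each of the 49 pairs (x, y) ∈ F_7², evaluate f(x, y) mod 7. Record the zeros.
  x = 0: [0↦1, 1↦5, 2↦0, 3↦0, 4↦5, 5↦1, 6↦2]  zeros at y ∈ {2, 3}
  x = 1: [0↦5, 1↦3, 2↦6, 3↦0, 4↦6, 5↦3, 6↦5]  zeros at y ∈ {3}
  x = 2: [0↦5, 1↦4, 2↦1, 3↦3, 4↦3, 5↦1, 6↦4]  zeros at y ∈ ∅
  x = 3: [0↦1, 1↦1, 2↦6, 3↦2, 4↦3, 5↦2, 6↦6]  zeros at y ∈ ∅
  x = 4: [0↦0, 1↦1, 2↦0, 3↦4, 4↦6, 5↦6, 6↦4]  zeros at y ∈ {0, 2}
  x = 5: [0↦2, 1↦4, 2↦4, 3↦2, 4↦5, 5↦6, 6↦5]  zeros at y ∈ ∅
  x = 6: [0↦0, 1↦3, 2↦4, 3↦3, 4↦0, 5↦2, 6↦2]  zeros at y ∈ {0, 4}
Collecting zeros: affine points = {(0, 2), (0, 3), (1, 3), (4, 0), (4, 2), (6, 0), (6, 4)}.
Total count |C(F_7)_aff| = 7.


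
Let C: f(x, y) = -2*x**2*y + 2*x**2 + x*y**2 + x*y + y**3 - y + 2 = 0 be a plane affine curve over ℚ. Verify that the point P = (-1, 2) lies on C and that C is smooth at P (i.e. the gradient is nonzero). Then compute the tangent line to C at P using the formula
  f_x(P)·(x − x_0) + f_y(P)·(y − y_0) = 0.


Tangent line at P: 10*x + 4*y + 2 = 0.

Step 1: f(-1, 2) = 0, so P lies on C.
Step 2: partial derivatives
  f_x(x, y) = -4*x*y + 4*x + y**2 + y, f_y(x, y) = -2*x**2 + 2*x*y + x + 3*y**2 - 1.
  f_x(P) = 10, f_y(P) = 4 (gradient nonzero, so P is smooth).
Step 3: tangent line at P: 10·(x − -1) + 4·(y − 2) = 0.
Expanding: 10*x + 4*y + 2 = 0.


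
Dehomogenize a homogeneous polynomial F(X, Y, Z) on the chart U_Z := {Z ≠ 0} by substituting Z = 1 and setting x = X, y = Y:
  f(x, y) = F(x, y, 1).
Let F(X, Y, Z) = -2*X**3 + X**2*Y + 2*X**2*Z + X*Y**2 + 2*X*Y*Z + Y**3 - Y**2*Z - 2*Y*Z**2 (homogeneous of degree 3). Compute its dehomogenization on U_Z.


f(x, y) = -2*x**3 + x**2*y + 2*x**2 + x*y**2 + 2*x*y + y**3 - y**2 - 2*y

On U_Z we set Z = 1. Each monomial c·X^i·Y^j·Z^k in F becomes c·x^i·y^j·1^k = c·x^i·y^j.
Substituting Z = 1: F(X, Y, 1) = -2*x**3 + x**2*y + 2*x**2 + x*y**2 + 2*x*y + y**3 - y**2 - 2*y.
Note: deg(f) ≤ deg(F) = 3; strict inequality happens when F is divisible by Z (lost terms).


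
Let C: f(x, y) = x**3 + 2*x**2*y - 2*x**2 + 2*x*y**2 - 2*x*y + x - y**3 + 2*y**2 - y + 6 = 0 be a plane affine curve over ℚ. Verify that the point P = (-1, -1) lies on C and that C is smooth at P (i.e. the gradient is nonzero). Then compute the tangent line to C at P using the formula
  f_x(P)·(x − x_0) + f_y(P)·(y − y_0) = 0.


Tangent line at P: 16*x + 16 = 0.

Step 1: f(-1, -1) = 0, so P lies on C.
Step 2: partial derivatives
  f_x(x, y) = 3*x**2 + 4*x*y - 4*x + 2*y**2 - 2*y + 1, f_y(x, y) = 2*x**2 + 4*x*y - 2*x - 3*y**2 + 4*y - 1.
  f_x(P) = 16, f_y(P) = 0 (gradient nonzero, so P is smooth).
Step 3: tangent line at P: 16·(x − -1) + 0·(y − -1) = 0.
Expanding: 16*x + 16 = 0.


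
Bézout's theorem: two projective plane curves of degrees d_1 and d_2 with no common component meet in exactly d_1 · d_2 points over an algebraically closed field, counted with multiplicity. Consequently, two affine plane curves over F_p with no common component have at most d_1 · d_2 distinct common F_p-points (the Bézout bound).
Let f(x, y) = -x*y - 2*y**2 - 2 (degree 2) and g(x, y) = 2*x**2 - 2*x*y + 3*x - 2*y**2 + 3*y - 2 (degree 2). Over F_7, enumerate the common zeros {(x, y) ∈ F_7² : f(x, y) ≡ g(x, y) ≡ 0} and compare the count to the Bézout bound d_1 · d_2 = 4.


Common zeros: ∅; count = 0; Bézout bound = 4.

deg(f) = 2, deg(g) = 2, so Bézout bound = 4.
Scan x ∈ F_7. For each x, list the y ∈ F_7 with f(x, y) ≡ 0 and those with g(x, y) ≡ 0 (mod 7); the common zeros in that column are the intersection.
  x = 0: f ≡ 0 at y ∈ ∅; g ≡ 0 at y ∈ {6}; common: ∅.
  x = 1: f ≡ 0 at y ∈ ∅; g ≡ 0 at y ∈ {5, 6}; common: ∅.
  x = 2: f ≡ 0 at y ∈ {2, 4}; g ≡ 0 at y ∈ ∅; common: ∅.
  x = 3: f ≡ 0 at y ∈ {1}; g ≡ 0 at y ∈ ∅; common: ∅.
  x = 4: f ≡ 0 at y ∈ {6}; g ≡ 0 at y ∈ {0, 1}; common: ∅.
  x = 5: f ≡ 0 at y ∈ {3, 5}; g ≡ 0 at y ∈ {0}; common: ∅.
  x = 6: f ≡ 0 at y ∈ ∅; g ≡ 0 at y ∈ {1, 5}; common: ∅.
Collecting: common zeros = ∅, so the count is 0.
Comparison with the Bézout bound: 0 ≤ 4 = deg(f)·deg(g), as expected for curves with no common component (the affine F_7-count falls short of the bound because intersections may lie at infinity, over extension fields, or carry multiplicity).


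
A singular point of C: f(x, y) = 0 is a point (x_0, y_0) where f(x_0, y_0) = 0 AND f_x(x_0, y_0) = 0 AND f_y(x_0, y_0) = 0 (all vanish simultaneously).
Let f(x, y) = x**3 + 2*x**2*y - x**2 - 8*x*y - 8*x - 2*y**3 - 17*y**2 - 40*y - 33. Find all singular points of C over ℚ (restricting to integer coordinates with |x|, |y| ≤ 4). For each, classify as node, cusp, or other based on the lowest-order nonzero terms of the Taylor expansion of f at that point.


Singular points: {(2, -3)}; classification: node.

Compute partial derivatives:
  f_x = 3*x**2 + 4*x*y - 2*x - 8*y - 8.
  f_y = 2*x**2 - 8*x - 6*y**2 - 34*y - 40.
Scan x_0 ∈ {−4, ..., 4}. For each x_0, f_y(x_0, y) is a polynomial in y; find its integer roots y ∈ {−4, ..., 4}, then test f_x and f at those candidates.
  x = -4: f_y(-4, y) = -6*y**2 - 34*y + 24; no integer root y with |y| ≤ 4.
  x = -3: f_y(-3, y) = -6*y**2 - 34*y + 2; no integer root y with |y| ≤ 4.
  x = -2: f_y(-2, y) = -6*y**2 - 34*y - 16; no integer root y with |y| ≤ 4.
  x = -1: f_y(-1, y) = -6*y**2 - 34*y - 30; no integer root y with |y| ≤ 4.
  x = 0: f_y(0, y) = -6*y**2 - 34*y - 40; vanishes at y ∈ {-4}. (0, -4): f_x = 24 ≠ 0.
  x = 1: f_y(1, y) = -6*y**2 - 34*y - 46; no integer root y with |y| ≤ 4.
  x = 2: f_y(2, y) = -6*y**2 - 34*y - 48; vanishes at y ∈ {-3}. (2, -3): f_x = 0, f = 0 — SINGULAR.
  x = 3: f_y(3, y) = -6*y**2 - 34*y - 46; no integer root y with |y| ≤ 4.
  x = 4: f_y(4, y) = -6*y**2 - 34*y - 40; vanishes at y ∈ {-4}. (4, -4): f_x = 0 but f = -1 ≠ 0.
Only singular point on the grid: (2, -3).
Classify: substitute x = 2 + u, y = -3 + v and expand: f = u**3 + 2*u**2*v - u**2 - 2*v**3 + v**2.
No constant or linear terms (consistent with a singular point). Quadratic part: -u**2 + v**2. Cubic part: u**3 + 2*u**2*v - 2*v**3.
The quadratic part v**2 - u**2 = (v − u)(v + u) splits into two distinct linear factors, so there are two distinct tangent lines y − -3 = ±(x − 2) — this is a node (ordinary double point).
Classification: node.


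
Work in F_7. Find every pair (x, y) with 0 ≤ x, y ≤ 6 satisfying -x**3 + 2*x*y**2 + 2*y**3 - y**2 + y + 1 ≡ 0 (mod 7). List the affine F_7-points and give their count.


Affine F_7-points: {(0, 3), (0, 5), (1, 0), (1, 5), (2, 0), (2, 3), (2, 6), (4, 0), (5, 1), (5, 2), (5, 3), (6, 5)}; count = 12.

For each of the 49 pairs (x, y) ∈ F_7², evaluate f(x, y) mod 7. Record the zeros.
  x = 0: [0↦1, 1↦3, 2↦1, 3↦0, 4↦5, 5↦0, 6↦4]  zeros at y ∈ {3, 5}
  x = 1: [0↦0, 1↦4, 2↦1, 3↦3, 4↦1, 5↦0, 6↦5]  zeros at y ∈ {0, 5}
  x = 2: [0↦0, 1↦6, 2↦2, 3↦0, 4↦5, 5↦1, 6↦0]  zeros at y ∈ {0, 3, 6}
  x = 3: [0↦2, 1↦3, 2↦5, 3↦6, 4↦4, 5↦4, 6↦4]  zeros at y ∈ ∅
  x = 4: [0↦0, 1↦3, 2↦4, 3↦1, 4↦6, 5↦3, 6↦4]  zeros at y ∈ {0}
  x = 5: [0↦2, 1↦0, 2↦0, 3↦0, 4↦5, 5↦6, 6↦1]  zeros at y ∈ {1, 2, 3}
  x = 6: [0↦2, 1↦2, 2↦1, 3↦4, 4↦2, 5↦0, 6↦3]  zeros at y ∈ {5}
Collecting zeros: affine points = {(0, 3), (0, 5), (1, 0), (1, 5), (2, 0), (2, 3), (2, 6), (4, 0), (5, 1), (5, 2), (5, 3), (6, 5)}.
Total count |C(F_7)_aff| = 12.


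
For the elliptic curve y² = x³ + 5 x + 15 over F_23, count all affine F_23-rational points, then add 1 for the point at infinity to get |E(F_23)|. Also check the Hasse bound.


Affine points = {(5, 2), (5, 21), (6, 10), (6, 13), (7, 5), (7, 18), (12, 3), (12, 20), (13, 0), (14, 0), (18, 7), (18, 16), (19, 0), (22, 3), (22, 20)}; affine count = 15; |E(F_23)| = 16.

Discriminant check: Δ ∝ 4a³ + 27b² = 4·5³ + 27·15² = 4·125 + 27·225 ≡ 20 (mod 23). Nonzero ⇒ E is nonsingular.
For each x ∈ F_23, compute rhs = x³ + 5·x + 15 mod 23, then count y ∈ F_23 with y² ≡ rhs.
  x = 0: rhs = 15, matching y values: none (0 points).
  x = 1: rhs = 21, matching y values: none (0 points).
  x = 2: rhs = 10, matching y values: none (0 points).
  x = 3: rhs = 11, matching y values: none (0 points).
  x = 4: rhs = 7, matching y values: none (0 points).
  x = 5: rhs = 4, matching y values: 2, 21 (2 points).
  x = 6: rhs = 8, matching y values: 10, 13 (2 points).
  x = 7: rhs = 2, matching y values: 5, 18 (2 points).
  x = 8: rhs = 15, matching y values: none (0 points).
  x = 9: rhs = 7, matching y values: none (0 points).
  x = 10: rhs = 7, matching y values: none (0 points).
  x = 11: rhs = 21, matching y values: none (0 points).
  x = 12: rhs = 9, matching y values: 3, 20 (2 points).
  x = 13: rhs = 0, matching y values: 0 (1 points).
  x = 14: rhs = 0, matching y values: 0 (1 points).
  x = 15: rhs = 15, matching y values: none (0 points).
  x = 16: rhs = 5, matching y values: none (0 points).
  x = 17: rhs = 22, matching y values: none (0 points).
  x = 18: rhs = 3, matching y values: 7, 16 (2 points).
  x = 19: rhs = 0, matching y values: 0 (1 points).
  x = 20: rhs = 19, matching y values: none (0 points).
  x = 21: rhs = 20, matching y values: none (0 points).
  x = 22: rhs = 9, matching y values: 3, 20 (2 points).
Total affine count: 15.
Full point count |E(F_23)| = 15 + 1 = 16.
Hasse bound: |16 − (23+1)| = |-8| = 8 ≤ 2√23 ≈ 9.5917 ✓.


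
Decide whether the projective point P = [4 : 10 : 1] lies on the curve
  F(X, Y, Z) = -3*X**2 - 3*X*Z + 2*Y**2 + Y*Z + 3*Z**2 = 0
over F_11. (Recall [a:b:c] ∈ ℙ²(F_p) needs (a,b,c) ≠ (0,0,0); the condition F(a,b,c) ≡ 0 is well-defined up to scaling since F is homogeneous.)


F(4,10,1) ≡ 10 (mod 11); P is NOT on the curve.

Evaluate F(4, 10, 1) term-by-term (mod 11).
  -3*X**2 ↦ -3·16·1·1 = -48
  -3*X*Z ↦ -3·4·1·1 = -12
  2*Y**2 ↦ 2·1·100·1 = 200
  Y*Z ↦ 1·1·10·1 = 10
  3*Z**2 ↦ 3·1·1·1 = 3
Sum: F(4, 10, 1) = (-48) + (-12) + (200) + (10) + (3) = 153.
Reducing mod 11: 153 ≡ 10 (mod 11).
Since F(a, b, c) ≡ 10 ≠ 0 (mod 11), P does NOT lie on the curve.


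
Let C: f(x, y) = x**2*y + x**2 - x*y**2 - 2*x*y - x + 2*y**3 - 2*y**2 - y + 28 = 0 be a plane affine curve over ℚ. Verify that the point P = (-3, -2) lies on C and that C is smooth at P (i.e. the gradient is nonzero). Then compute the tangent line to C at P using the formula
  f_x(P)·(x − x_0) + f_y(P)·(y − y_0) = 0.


Tangent line at P: 5*x + 34*y + 83 = 0.

Step 1: f(-3, -2) = 0, so P lies on C.
Step 2: partial derivatives
  f_x(x, y) = 2*x*y + 2*x - y**2 - 2*y - 1, f_y(x, y) = x**2 - 2*x*y - 2*x + 6*y**2 - 4*y - 1.
  f_x(P) = 5, f_y(P) = 34 (gradient nonzero, so P is smooth).
Step 3: tangent line at P: 5·(x − -3) + 34·(y − -2) = 0.
Expanding: 5*x + 34*y + 83 = 0.
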